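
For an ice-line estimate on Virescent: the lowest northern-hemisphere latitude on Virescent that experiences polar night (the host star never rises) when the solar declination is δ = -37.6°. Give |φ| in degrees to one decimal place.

Polar night requires cos H₀ = −tan φ tan δ ≥ 1, i.e. tan φ tan δ ≤ −1.
The boundary is |tan φ| · |tan δ| = 1, so |φ| = 90° − |δ| = 90° − 37.6° = 52.4° in the northern hemisphere.

|φ| = 52.4°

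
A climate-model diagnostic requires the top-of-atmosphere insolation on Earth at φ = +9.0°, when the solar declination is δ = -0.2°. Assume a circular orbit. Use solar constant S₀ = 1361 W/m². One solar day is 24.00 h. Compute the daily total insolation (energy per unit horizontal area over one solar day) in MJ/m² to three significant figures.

36.9 MJ/m²

cos H₀ = −tan(+9.0°) tan(-0.200°) = 0.0006, H₀ = 1.5702 rad.
Bracket: H₀ sin φ sin δ + cos φ cos δ sin H₀ = 1.5702×0.15643×-0.00349 + 0.98769×0.99999×1.00000 = -0.000857 + 0.987680 = 0.986823.
Q̄ = (S₀/π) × [bracket] = (1361/π) × 0.986823 = 427.51 W/m².
Daily total = Q̄ × 24.00 h × 3600 s/h = 427.51 × 24.00 × 3600 / 10⁶ = 36.94 MJ/m².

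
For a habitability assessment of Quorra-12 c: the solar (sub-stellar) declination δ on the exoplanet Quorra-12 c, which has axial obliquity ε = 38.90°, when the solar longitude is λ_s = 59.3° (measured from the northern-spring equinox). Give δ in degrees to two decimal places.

sin δ = sin ε · sin λ_s = sin 38.90° × sin 59.3° = 0.539955.
δ = arcsin(0.539955) = +32.68°.

δ = +32.68°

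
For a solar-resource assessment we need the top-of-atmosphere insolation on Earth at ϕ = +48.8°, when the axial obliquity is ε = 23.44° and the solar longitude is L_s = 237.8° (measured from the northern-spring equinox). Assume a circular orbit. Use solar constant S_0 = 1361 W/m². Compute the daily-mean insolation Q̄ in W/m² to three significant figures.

Q̄ ≈ 119 W/m²

Solar declination: sin δ = sin ε · sin L_s = sin 23.44° × sin 237.8° = -0.33661, so δ = -19.670°.
cos h₀ = −tan(+48.8°) tan(-19.670°) = 0.4083, h₀ = 1.1502 rad.
Bracket: h₀ sin ϕ sin δ + cos ϕ cos δ sin h₀ = 1.1502×0.75241×-0.33661 + 0.65869×0.94165×0.91283 = -0.291310 + 0.566188 = 0.274878.
Q̄ = (S_0/π) × [bracket] = (1361/π) × 0.274878 = 119.1 W/m².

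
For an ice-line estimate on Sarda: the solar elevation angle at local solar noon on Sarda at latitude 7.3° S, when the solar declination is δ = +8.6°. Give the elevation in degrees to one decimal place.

74.1°

At local noon the hour angle is zero, so the zenith angle equals |ϕ − δ| = |-7.3° − (+8.600°)| = 15.900°.
Elevation = 90° − 15.900° = 74.1°.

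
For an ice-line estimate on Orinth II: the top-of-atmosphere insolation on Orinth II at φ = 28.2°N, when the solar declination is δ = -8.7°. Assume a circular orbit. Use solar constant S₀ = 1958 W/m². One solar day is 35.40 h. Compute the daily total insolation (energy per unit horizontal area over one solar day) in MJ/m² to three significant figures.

cos H₀ = −tan(+28.2°) tan(-8.700°) = 0.0820, H₀ = 1.4887 rad.
Bracket: H₀ sin φ sin δ + cos φ cos δ sin H₀ = 1.4887×0.47255×-0.15126 + 0.88130×0.98849×0.99663 = -0.106409 + 0.868220 = 0.761811.
Q̄ = (S₀/π) × [bracket] = (1958/π) × 0.761811 = 474.80 W/m².
Daily total = Q̄ × 35.40 h × 3600 s/h = 474.80 × 35.40 × 3600 / 10⁶ = 60.51 MJ/m².

60.5 MJ/m²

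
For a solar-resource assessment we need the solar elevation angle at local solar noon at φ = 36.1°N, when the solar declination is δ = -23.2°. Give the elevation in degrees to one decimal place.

At local noon the hour angle is zero, so the zenith angle equals |φ − δ| = |+36.1° − (-23.200°)| = 59.300°.
Elevation = 90° − 59.300° = 30.7°.

30.7°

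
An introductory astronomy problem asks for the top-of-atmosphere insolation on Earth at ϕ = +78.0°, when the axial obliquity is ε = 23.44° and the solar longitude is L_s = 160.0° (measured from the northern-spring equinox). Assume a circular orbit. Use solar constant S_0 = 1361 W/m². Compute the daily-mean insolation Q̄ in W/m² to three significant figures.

Q̄ ≈ 199 W/m²

Solar declination: sin δ = sin ε · sin L_s = sin 23.44° × sin 160.0° = 0.13605, so δ = +7.819°.
cos h₀ = −tan(+78.0°) tan(+7.819°) = -0.6461, h₀ = 2.2732 rad.
Bracket: h₀ sin ϕ sin δ + cos ϕ cos δ sin h₀ = 2.2732×0.97815×0.13605 + 0.20791×0.99070×0.76327 = 0.302511 + 0.157216 = 0.459727.
Q̄ = (S_0/π) × [bracket] = (1361/π) × 0.459727 = 199.2 W/m².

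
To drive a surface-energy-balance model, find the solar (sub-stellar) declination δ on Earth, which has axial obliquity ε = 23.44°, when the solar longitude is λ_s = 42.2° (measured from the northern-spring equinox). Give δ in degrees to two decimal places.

δ = +15.50°

sin δ = sin ε · sin λ_s = sin 23.44° × sin 42.2° = 0.267203.
δ = arcsin(0.267203) = +15.50°.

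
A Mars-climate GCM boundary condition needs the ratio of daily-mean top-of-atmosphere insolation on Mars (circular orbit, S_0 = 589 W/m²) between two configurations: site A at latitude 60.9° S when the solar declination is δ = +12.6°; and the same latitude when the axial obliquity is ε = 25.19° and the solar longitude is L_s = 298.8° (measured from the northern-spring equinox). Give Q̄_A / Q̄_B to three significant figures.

Q̄_A / Q̄_B ≈ 0.197

— Configuration A (ϕ=-60.9°):
cos h₀ = −tan(-60.9°) tan(+12.600°) = 0.4016, h₀ = 1.1575 rad.
Bracket: h₀ sin ϕ sin δ + cos ϕ cos δ sin h₀ = 1.1575×-0.87377×0.21814 + 0.48634×0.97592×0.91582 = -0.220624 + 0.434675 = 0.214051.
Q̄ = (S_0/π) × [bracket] = (589/π) × 0.214051 = 40.131 W/m².
— Configuration B (ϕ=-60.9°):
Solar declination: sin δ = sin ε · sin L_s = sin 25.19° × sin 298.8° = -0.37297, so δ = -21.899°.
cos h₀ = −tan(-60.9°) tan(-21.899°) = -0.7222, h₀ = 2.3778 rad.
Bracket: h₀ sin ϕ sin δ + cos ϕ cos δ sin h₀ = 2.3778×-0.87377×-0.37297 + 0.48634×0.92784×0.69167 = 0.774901 + 0.312113 = 1.087014.
Q̄ = (S_0/π) × [bracket] = (589/π) × 1.087014 = 203.80 W/m².
Ratio Q̄_A / Q̄_B = 40.131 / 203.80 = 0.1969.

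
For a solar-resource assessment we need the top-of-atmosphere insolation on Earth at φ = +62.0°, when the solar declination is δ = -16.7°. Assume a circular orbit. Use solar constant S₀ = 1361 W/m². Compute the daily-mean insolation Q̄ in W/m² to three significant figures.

Q̄ ≈ 54.1 W/m²

cos H₀ = −tan(+62.0°) tan(-16.700°) = 0.5642, H₀ = 0.9713 rad.
Bracket: H₀ sin φ sin δ + cos φ cos δ sin H₀ = 0.9713×0.88295×-0.28736 + 0.46947×0.95782×0.82561 = -0.246443 + 0.371250 = 0.124807.
Q̄ = (S₀/π) × [bracket] = (1361/π) × 0.124807 = 54.07 W/m².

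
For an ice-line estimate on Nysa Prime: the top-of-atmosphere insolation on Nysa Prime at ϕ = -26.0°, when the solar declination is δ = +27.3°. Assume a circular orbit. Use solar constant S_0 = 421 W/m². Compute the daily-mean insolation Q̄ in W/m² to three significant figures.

cos h₀ = −tan(-26.0°) tan(+27.300°) = 0.2517, h₀ = 1.3163 rad.
Bracket: h₀ sin ϕ sin δ + cos ϕ cos δ sin h₀ = 1.3163×-0.43837×0.45865 + 0.89879×0.88862×0.96780 = -0.264653 + 0.772965 = 0.508312.
Q̄ = (S_0/π) × [bracket] = (421/π) × 0.508312 = 68.12 W/m².

Q̄ ≈ 68.1 W/m²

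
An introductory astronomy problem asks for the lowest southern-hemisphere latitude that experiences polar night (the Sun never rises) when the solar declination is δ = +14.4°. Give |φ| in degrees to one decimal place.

|φ| = 75.6°

Polar night requires cos H₀ = −tan φ tan δ ≥ 1, i.e. tan φ tan δ ≤ −1.
The boundary is |tan φ| · |tan δ| = 1, so |φ| = 90° − |δ| = 90° − 14.4° = 75.6° in the southern hemisphere.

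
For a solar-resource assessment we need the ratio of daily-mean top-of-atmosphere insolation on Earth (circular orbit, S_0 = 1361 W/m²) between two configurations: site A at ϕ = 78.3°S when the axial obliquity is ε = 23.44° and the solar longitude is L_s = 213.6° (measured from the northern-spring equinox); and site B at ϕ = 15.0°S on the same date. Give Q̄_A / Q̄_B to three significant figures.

— Configuration A (ϕ=-78.3°):
Solar declination: sin δ = sin ε · sin L_s = sin 23.44° × sin 213.6° = -0.22013, so δ = -12.717°.
cos h₀ = −tan(-78.3°) tan(-12.717°) = -1.0897 ≤ −1 ⇒ polar day, h₀ = π.
Bracket: h₀ sin ϕ sin δ + cos ϕ cos δ sin h₀ = 3.1416×-0.97922×-0.22013 + 0.20279×0.97547×0.00000 = 0.677190 + 0.000000 = 0.677190.
Q̄ = (S_0/π) × [bracket] = (1361/π) × 0.677190 = 293.37 W/m².
— Configuration B (ϕ=-15.0°):
cos h₀ = −tan(-15.0°) tan(-12.717°) = -0.0605, h₀ = 1.6313 rad.
Bracket: h₀ sin ϕ sin δ + cos ϕ cos δ sin h₀ = 1.6313×-0.25882×-0.22013 + 0.96593×0.97547×0.99817 = 0.092942 + 0.940511 = 1.033453.
Q̄ = (S_0/π) × [bracket] = (1361/π) × 1.033453 = 447.71 W/m².
Ratio Q̄_A / Q̄_B = 293.37 / 447.71 = 0.6553.

Q̄_A / Q̄_B ≈ 0.655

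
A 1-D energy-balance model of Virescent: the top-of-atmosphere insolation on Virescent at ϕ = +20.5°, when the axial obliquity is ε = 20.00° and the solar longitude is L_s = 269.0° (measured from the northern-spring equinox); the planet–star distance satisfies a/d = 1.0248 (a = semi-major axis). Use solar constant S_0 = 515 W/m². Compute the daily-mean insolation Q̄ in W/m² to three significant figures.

Q̄ ≈ 121 W/m²

Solar declination: sin δ = sin ε · sin L_s = sin 20.00° × sin 269.0° = -0.34197, so δ = -19.997°.
cos h₀ = −tan(+20.5°) tan(-19.997°) = 0.1361, h₀ = 1.4343 rad.
Bracket: h₀ sin ϕ sin δ + cos ϕ cos δ sin h₀ = 1.4343×0.35021×-0.34197 + 0.93667×0.93971×0.99070 = -0.171774 + 0.872012 = 0.700238.
Inverse-square distance factor (a/d)² = 1.0248² = 1.050215.
Q̄ = (S_0/π) × 1.050215 × [bracket] = (515/π) × 1.050215 × 0.700238 = 120.6 W/m².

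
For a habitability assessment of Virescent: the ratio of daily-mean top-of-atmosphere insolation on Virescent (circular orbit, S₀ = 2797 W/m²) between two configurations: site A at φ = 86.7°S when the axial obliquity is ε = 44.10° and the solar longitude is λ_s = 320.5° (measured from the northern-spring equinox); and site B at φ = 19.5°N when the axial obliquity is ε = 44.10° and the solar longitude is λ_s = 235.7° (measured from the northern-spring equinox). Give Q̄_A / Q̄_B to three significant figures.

— Configuration A (φ=-86.7°):
Solar declination: sin δ = sin ε · sin λ_s = sin 44.10° × sin 320.5° = -0.44265, so δ = -26.273°.
cos H₀ = −tan(-86.7°) tan(-26.273°) = -8.5615 ≤ −1 ⇒ polar day, H₀ = π.
Bracket: H₀ sin φ sin δ + cos φ cos δ sin H₀ = 3.1416×-0.99834×-0.44265 + 0.05756×0.89669×0.00000 = 1.388321 + 0.000000 = 1.388321.
Q̄ = (S₀/π) × [bracket] = (2797/π) × 1.388321 = 1236.0 W/m².
— Configuration B (φ=+19.5°):
Solar declination: sin δ = sin ε · sin λ_s = sin 44.10° × sin 235.7° = -0.57489, so δ = -35.092°.
cos H₀ = −tan(+19.5°) tan(-35.092°) = 0.2488, H₀ = 1.3193 rad.
Bracket: H₀ sin φ sin δ + cos φ cos δ sin H₀ = 1.3193×0.33381×-0.57489 + 0.94264×0.81823×0.96855 = -0.253179 + 0.747039 = 0.493860.
Q̄ = (S₀/π) × [bracket] = (2797/π) × 0.493860 = 439.69 W/m².
Ratio Q̄_A / Q̄_B = 1236.0 / 439.69 = 2.811.

Q̄_A / Q̄_B ≈ 2.81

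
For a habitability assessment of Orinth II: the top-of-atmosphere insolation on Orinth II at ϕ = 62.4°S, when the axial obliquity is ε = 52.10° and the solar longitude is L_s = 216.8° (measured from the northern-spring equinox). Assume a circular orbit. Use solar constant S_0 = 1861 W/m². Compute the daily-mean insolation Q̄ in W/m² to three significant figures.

Solar declination: sin δ = sin ε · sin L_s = sin 52.10° × sin 216.8° = -0.47268, so δ = -28.208°.
cos h₀ = −tan(-62.4°) tan(-28.208°) = -1.0260 ≤ −1 ⇒ polar day, h₀ = π.
Bracket: h₀ sin ϕ sin δ + cos ϕ cos δ sin h₀ = 3.1416×-0.88620×-0.47268 + 0.46330×0.88123×0.00000 = 1.315982 + 0.000000 = 1.315982.
Q̄ = (S_0/π) × [bracket] = (1861/π) × 1.315982 = 779.6 W/m².

Q̄ ≈ 780 W/m²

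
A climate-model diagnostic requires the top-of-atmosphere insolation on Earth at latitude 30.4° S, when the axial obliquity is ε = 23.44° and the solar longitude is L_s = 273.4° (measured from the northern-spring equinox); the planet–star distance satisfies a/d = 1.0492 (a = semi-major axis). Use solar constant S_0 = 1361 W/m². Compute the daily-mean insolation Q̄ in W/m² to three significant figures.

Q̄ ≈ 540 W/m²

Solar declination: sin δ = sin ε · sin L_s = sin 23.44° × sin 273.4° = -0.39709, so δ = -23.396°.
cos h₀ = −tan(-30.4°) tan(-23.396°) = -0.2538, h₀ = 1.8274 rad.
Bracket: h₀ sin ϕ sin δ + cos ϕ cos δ sin h₀ = 1.8274×-0.50603×-0.39709 + 0.86251×0.91778×0.96725 = 0.367197 + 0.765670 = 1.132867.
Inverse-square distance factor (a/d)² = 1.0492² = 1.100821.
Q̄ = (S_0/π) × 1.100821 × [bracket] = (1361/π) × 1.100821 × 1.132867 = 540.3 W/m².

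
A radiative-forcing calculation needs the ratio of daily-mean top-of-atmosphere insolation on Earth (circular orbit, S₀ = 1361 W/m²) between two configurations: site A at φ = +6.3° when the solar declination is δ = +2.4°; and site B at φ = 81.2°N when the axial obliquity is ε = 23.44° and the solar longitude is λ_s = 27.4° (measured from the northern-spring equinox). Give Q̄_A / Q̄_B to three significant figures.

Q̄_A / Q̄_B ≈ 1.76

— Configuration A (φ=+6.3°):
cos H₀ = −tan(+6.3°) tan(+2.400°) = -0.0046, H₀ = 1.5754 rad.
Bracket: H₀ sin φ sin δ + cos φ cos δ sin H₀ = 1.5754×0.10973×0.04188 + 0.99396×0.99912×0.99999 = 0.007240 + 0.993075 = 1.000315.
Q̄ = (S₀/π) × [bracket] = (1361/π) × 1.000315 = 433.36 W/m².
— Configuration B (φ=+81.2°):
Solar declination: sin δ = sin ε · sin λ_s = sin 23.44° × sin 27.4° = 0.18306, so δ = +10.548°.
cos H₀ = −tan(+81.2°) tan(+10.548°) = -1.2028 ≤ −1 ⇒ polar day, H₀ = π.
Bracket: H₀ sin φ sin δ + cos φ cos δ sin H₀ = 3.1416×0.98823×0.18306 + 0.15299×0.98310×0.00000 = 0.568332 + 0.000000 = 0.568332.
Q̄ = (S₀/π) × [bracket] = (1361/π) × 0.568332 = 246.21 W/m².
Ratio Q̄_A / Q̄_B = 433.36 / 246.21 = 1.760.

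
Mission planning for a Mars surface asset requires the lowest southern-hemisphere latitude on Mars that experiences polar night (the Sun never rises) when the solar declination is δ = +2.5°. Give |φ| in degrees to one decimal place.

|φ| = 87.5°

Polar night requires cos H₀ = −tan φ tan δ ≥ 1, i.e. tan φ tan δ ≤ −1.
The boundary is |tan φ| · |tan δ| = 1, so |φ| = 90° − |δ| = 90° − 2.5° = 87.5° in the southern hemisphere.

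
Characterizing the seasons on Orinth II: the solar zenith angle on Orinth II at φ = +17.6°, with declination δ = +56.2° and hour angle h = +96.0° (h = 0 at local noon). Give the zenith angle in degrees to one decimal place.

cos θ_z = sin φ sin δ + cos φ cos δ cos h = 0.251265 + -0.055427 = 0.195838.
θ_z = arccos(0.195838) = 78.7°.

θ_z = 78.7°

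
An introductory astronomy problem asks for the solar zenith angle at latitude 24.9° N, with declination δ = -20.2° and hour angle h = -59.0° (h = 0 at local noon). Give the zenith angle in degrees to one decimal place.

cos θ_z = sin φ sin δ + cos φ cos δ cos h = -0.145383 + 0.438428 = 0.293045.
θ_z = arccos(0.293045) = 73.0°.

θ_z = 73.0°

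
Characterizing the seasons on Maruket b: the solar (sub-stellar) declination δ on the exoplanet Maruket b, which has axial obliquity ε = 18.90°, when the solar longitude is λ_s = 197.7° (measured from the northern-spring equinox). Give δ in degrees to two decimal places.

δ = -5.65°

sin δ = sin ε · sin λ_s = sin 18.90° × sin 197.7° = -0.098482.
δ = arcsin(-0.098482) = -5.65°.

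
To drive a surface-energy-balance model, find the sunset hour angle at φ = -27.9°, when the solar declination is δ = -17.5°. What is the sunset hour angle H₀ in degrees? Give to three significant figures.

H₀ = 99.6°

cos H₀ = −tan φ · tan δ = −tan(-27.9°) × tan(-17.500°) = -0.1669, so H₀ = 1.7385 rad = 99.61°.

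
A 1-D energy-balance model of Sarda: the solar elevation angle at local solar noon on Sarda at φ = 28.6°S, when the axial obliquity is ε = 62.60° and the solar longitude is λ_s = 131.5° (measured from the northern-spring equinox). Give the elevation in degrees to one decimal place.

19.7°

Solar declination: sin δ = sin ε · sin λ_s = sin 62.60° × sin 131.5° = 0.66493, so δ = +41.677°.
At local noon the hour angle is zero, so the zenith angle equals |φ − δ| = |-28.6° − (+41.677°)| = 70.277°.
Elevation = 90° − 70.277° = 19.7°.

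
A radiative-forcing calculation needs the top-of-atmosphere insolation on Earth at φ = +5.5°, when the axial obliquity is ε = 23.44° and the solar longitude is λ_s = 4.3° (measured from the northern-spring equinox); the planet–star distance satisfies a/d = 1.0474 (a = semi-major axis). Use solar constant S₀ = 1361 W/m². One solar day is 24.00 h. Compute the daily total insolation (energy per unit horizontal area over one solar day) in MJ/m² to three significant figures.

Solar declination: sin δ = sin ε · sin λ_s = sin 23.44° × sin 4.3° = 0.02983, so δ = +1.709°.
cos H₀ = −tan(+5.5°) tan(+1.709°) = -0.0029, H₀ = 1.5737 rad.
Bracket: H₀ sin φ sin δ + cos φ cos δ sin H₀ = 1.5737×0.09585×0.02983 + 0.99540×0.99956×1.00000 = 0.004500 + 0.994962 = 0.999462.
Inverse-square distance factor (a/d)² = 1.0474² = 1.097047.
Q̄ = (S₀/π) × 1.097047 × [bracket] = (1361/π) × 1.097047 × 0.999462 = 475.01 W/m².
Daily total = Q̄ × 24.00 h × 3600 s/h = 475.01 × 24.00 × 3600 / 10⁶ = 41.04 MJ/m².

41.0 MJ/m²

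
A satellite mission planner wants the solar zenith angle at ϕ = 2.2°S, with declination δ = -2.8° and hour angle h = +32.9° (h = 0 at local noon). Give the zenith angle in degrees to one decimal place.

cos θ_z = sin ϕ sin δ + cos ϕ cos δ cos h = 0.001875 + 0.837999 = 0.839874.
θ_z = arccos(0.839874) = 32.9°.

θ_z = 32.9°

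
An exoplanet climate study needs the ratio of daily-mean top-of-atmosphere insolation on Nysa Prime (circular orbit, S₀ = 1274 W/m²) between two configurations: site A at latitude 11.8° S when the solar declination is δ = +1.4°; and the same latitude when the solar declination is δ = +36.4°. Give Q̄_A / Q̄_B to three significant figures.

— Configuration A (φ=-11.8°):
cos H₀ = −tan(-11.8°) tan(+1.400°) = 0.0051, H₀ = 1.5657 rad.
Bracket: H₀ sin φ sin δ + cos φ cos δ sin H₀ = 1.5657×-0.20450×0.02443 + 0.97887×0.99970×0.99999 = -0.007822 + 0.978567 = 0.970745.
Q̄ = (S₀/π) × [bracket] = (1274/π) × 0.970745 = 393.66 W/m².
— Configuration B (φ=-11.8°):
cos H₀ = −tan(-11.8°) tan(+36.400°) = 0.1540, H₀ = 1.4162 rad.
Bracket: H₀ sin φ sin δ + cos φ cos δ sin H₀ = 1.4162×-0.20450×0.59342 + 0.97887×0.80489×0.98807 = -0.171862 + 0.778483 = 0.606621.
Q̄ = (S₀/π) × [bracket] = (1274/π) × 0.606621 = 246.00 W/m².
Ratio Q̄_A / Q̄_B = 393.66 / 246.00 = 1.600.

Q̄_A / Q̄_B ≈ 1.60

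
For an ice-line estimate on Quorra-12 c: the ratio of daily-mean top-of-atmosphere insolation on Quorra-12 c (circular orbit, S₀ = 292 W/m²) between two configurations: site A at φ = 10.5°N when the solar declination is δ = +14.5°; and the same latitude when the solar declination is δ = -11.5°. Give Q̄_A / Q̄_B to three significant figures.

— Configuration A (φ=+10.5°):
cos H₀ = −tan(+10.5°) tan(+14.500°) = -0.0479, H₀ = 1.6187 rad.
Bracket: H₀ sin φ sin δ + cos φ cos δ sin H₀ = 1.6187×0.18224×0.25038 + 0.98325×0.96815×0.99885 = 0.073860 + 0.950839 = 1.024699.
Q̄ = (S₀/π) × [bracket] = (292/π) × 1.024699 = 95.242 W/m².
— Configuration B (φ=+10.5°):
cos H₀ = −tan(+10.5°) tan(-11.500°) = 0.0377, H₀ = 1.5331 rad.
Bracket: H₀ sin φ sin δ + cos φ cos δ sin H₀ = 1.5331×0.18224×-0.19937 + 0.98325×0.97992×0.99929 = -0.055702 + 0.962822 = 0.907120.
Q̄ = (S₀/π) × [bracket] = (292/π) × 0.907120 = 84.314 W/m².
Ratio Q̄_A / Q̄_B = 95.242 / 84.314 = 1.130.

Q̄_A / Q̄_B ≈ 1.13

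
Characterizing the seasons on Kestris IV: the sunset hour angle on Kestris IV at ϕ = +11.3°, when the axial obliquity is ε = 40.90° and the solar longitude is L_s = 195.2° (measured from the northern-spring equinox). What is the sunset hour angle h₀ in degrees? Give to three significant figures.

h₀ = 88.0°

Solar declination: sin δ = sin ε · sin L_s = sin 40.90° × sin 195.2° = -0.17167, so δ = -9.885°.
cos h₀ = −tan ϕ · tan δ = −tan(+11.3°) × tan(-9.885°) = 0.0348, so h₀ = 1.5360 rad = 88.00°.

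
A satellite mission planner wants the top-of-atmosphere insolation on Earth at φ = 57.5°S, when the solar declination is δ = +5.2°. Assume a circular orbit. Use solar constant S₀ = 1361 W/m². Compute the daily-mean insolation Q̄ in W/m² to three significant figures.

Q̄ ≈ 182 W/m²

cos H₀ = −tan(-57.5°) tan(+5.200°) = 0.1429, H₀ = 1.4275 rad.
Bracket: H₀ sin φ sin δ + cos φ cos δ sin H₀ = 1.4275×-0.84339×0.09063 + 0.53730×0.99588×0.98974 = -0.109113 + 0.529596 = 0.420483.
Q̄ = (S₀/π) × [bracket] = (1361/π) × 0.420483 = 182.2 W/m².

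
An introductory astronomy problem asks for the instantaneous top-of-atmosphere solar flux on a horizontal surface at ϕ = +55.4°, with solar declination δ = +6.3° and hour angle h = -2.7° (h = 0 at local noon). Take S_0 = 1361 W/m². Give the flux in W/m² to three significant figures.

cos θ_z = sin ϕ sin δ + cos ϕ cos δ cos h = 0.090326 + 0.563788 = 0.654114.
Flux = S_0 · cos θ_z = 1361 × 0.654114 = 890.2 W/m².

890 W/m²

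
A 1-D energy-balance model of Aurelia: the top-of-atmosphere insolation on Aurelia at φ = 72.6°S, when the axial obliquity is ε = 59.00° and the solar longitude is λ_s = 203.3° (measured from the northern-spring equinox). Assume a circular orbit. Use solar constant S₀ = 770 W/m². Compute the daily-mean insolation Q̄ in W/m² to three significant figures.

Q̄ ≈ 249 W/m²

Solar declination: sin δ = sin ε · sin λ_s = sin 59.00° × sin 203.3° = -0.33905, so δ = -19.819°.
cos H₀ = −tan(-72.6°) tan(-19.819°) = -1.1500 ≤ −1 ⇒ polar day, H₀ = π.
Bracket: H₀ sin φ sin δ + cos φ cos δ sin H₀ = 3.1416×-0.95424×-0.33905 + 0.29904×0.94077×0.00000 = 1.016418 + 0.000000 = 1.016418.
Q̄ = (S₀/π) × [bracket] = (770/π) × 1.016418 = 249.1 W/m².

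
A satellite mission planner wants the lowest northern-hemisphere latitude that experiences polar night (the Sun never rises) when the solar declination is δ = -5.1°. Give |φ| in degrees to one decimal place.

|φ| = 84.9°

Polar night requires cos H₀ = −tan φ tan δ ≥ 1, i.e. tan φ tan δ ≤ −1.
The boundary is |tan φ| · |tan δ| = 1, so |φ| = 90° − |δ| = 90° − 5.1° = 84.9° in the northern hemisphere.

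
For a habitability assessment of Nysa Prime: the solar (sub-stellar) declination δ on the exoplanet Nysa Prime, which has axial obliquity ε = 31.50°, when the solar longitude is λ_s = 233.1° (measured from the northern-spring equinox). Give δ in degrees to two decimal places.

δ = -24.70°

sin δ = sin ε · sin λ_s = sin 31.50° × sin 233.1° = -0.417834.
δ = arcsin(-0.417834) = -24.70°.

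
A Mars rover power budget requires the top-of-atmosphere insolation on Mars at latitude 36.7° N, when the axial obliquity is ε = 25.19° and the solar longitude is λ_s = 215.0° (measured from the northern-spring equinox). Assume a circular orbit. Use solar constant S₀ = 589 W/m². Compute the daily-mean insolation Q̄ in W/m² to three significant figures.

Q̄ ≈ 105 W/m²

Solar declination: sin δ = sin ε · sin λ_s = sin 25.19° × sin 215.0° = -0.24413, so δ = -14.130°.
cos H₀ = −tan(+36.7°) tan(-14.130°) = 0.1876, H₀ = 1.3820 rad.
Bracket: H₀ sin φ sin δ + cos φ cos δ sin H₀ = 1.3820×0.59763×-0.24413 + 0.80178×0.96974×0.98224 = -0.201633 + 0.763709 = 0.562076.
Q̄ = (S₀/π) × [bracket] = (589/π) × 0.562076 = 105.4 W/m².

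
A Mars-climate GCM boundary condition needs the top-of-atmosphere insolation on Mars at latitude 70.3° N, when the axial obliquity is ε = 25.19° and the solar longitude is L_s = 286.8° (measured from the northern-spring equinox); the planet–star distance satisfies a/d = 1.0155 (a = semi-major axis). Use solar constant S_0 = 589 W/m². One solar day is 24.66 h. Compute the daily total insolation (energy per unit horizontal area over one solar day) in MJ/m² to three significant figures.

0.00 MJ/m²

Solar declination: sin δ = sin ε · sin L_s = sin 25.19° × sin 286.8° = -0.40746, so δ = -24.045°.
cos h₀ = −tan(+70.3°) tan(-24.045°) = 1.2461 ≥ 1 ⇒ polar night, h₀ = 0 and Q̄ = 0.
Inverse-square distance factor (a/d)² = 1.0155² = 1.031240.
Daily total = Q̄ × 24.66 h × 3600 s/h = 0.00 MJ/m².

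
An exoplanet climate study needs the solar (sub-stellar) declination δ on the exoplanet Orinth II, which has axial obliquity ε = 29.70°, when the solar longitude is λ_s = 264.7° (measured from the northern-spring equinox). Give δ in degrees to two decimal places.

sin δ = sin ε · sin λ_s = sin 29.70° × sin 264.7° = -0.493340.
δ = arcsin(-0.493340) = -29.56°.

δ = -29.56°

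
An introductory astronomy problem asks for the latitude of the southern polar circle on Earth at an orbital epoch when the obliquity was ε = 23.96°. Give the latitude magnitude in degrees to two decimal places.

66.04°

The polar circle is the lowest latitude that experiences at least one full rotation of continuous darkness at the northern-summer solstice; it lies at |φ| = 90° − ε = 90° − 23.96° = 66.04°.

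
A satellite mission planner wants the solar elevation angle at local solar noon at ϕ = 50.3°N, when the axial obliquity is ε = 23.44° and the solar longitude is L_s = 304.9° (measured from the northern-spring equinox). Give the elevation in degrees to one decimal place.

20.7°

Solar declination: sin δ = sin ε · sin L_s = sin 23.44° × sin 304.9° = -0.32625, so δ = -19.041°.
At local noon the hour angle is zero, so the zenith angle equals |ϕ − δ| = |+50.3° − (-19.041°)| = 69.341°.
Elevation = 90° − 69.341° = 20.7°.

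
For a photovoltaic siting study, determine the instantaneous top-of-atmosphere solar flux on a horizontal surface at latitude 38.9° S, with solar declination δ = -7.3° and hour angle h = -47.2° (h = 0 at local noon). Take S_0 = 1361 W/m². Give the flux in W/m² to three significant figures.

822 W/m²

cos θ_z = sin ϕ sin δ + cos ϕ cos δ cos h = 0.079792 + 0.524485 = 0.604277.
Flux = S_0 · cos θ_z = 1361 × 0.604277 = 822.4 W/m².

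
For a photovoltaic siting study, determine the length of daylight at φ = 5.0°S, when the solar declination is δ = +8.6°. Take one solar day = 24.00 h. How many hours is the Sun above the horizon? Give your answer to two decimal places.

cos H₀ = −tan φ · tan δ = −tan(-5.0°) × tan(+8.600°) = 0.0132, so H₀ = 1.5576 rad = 89.24°.
Daylight = 2H₀/(2π) × 24.00 h = (1.5576/π) × 24.00 = 11.90 h.

11.90 h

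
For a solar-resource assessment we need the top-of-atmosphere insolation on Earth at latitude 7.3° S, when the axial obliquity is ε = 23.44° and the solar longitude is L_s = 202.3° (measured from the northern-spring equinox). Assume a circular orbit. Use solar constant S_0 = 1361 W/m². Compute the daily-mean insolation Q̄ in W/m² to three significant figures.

Solar declination: sin δ = sin ε · sin L_s = sin 23.44° × sin 202.3° = -0.15094, so δ = -8.682°.
cos h₀ = −tan(-7.3°) tan(-8.682°) = -0.0196, h₀ = 1.5904 rad.
Bracket: h₀ sin ϕ sin δ + cos ϕ cos δ sin h₀ = 1.5904×-0.12706×-0.15094 + 0.99189×0.98854×0.99981 = 0.030501 + 0.980337 = 1.010838.
Q̄ = (S_0/π) × [bracket] = (1361/π) × 1.010838 = 437.9 W/m².

Q̄ ≈ 438 W/m²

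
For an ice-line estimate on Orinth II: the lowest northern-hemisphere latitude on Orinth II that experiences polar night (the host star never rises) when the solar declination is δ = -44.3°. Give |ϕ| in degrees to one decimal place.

Polar night requires cos h₀ = −tan ϕ tan δ ≥ 1, i.e. tan ϕ tan δ ≤ −1.
The boundary is |tan ϕ| · |tan δ| = 1, so |ϕ| = 90° − |δ| = 90° − 44.3° = 45.7° in the northern hemisphere.

|ϕ| = 45.7°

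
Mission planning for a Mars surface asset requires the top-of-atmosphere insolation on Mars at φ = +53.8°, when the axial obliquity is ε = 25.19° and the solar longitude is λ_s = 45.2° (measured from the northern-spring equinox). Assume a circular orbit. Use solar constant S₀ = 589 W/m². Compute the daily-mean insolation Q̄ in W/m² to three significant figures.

Solar declination: sin δ = sin ε · sin λ_s = sin 25.19° × sin 45.2° = 0.30201, so δ = +17.578°.
cos H₀ = −tan(+53.8°) tan(+17.578°) = -0.4329, H₀ = 2.0185 rad.
Bracket: H₀ sin φ sin δ + cos φ cos δ sin H₀ = 2.0185×0.80696×0.30201 + 0.59061×0.95331×0.90146 = 0.491929 + 0.507553 = 0.999482.
Q̄ = (S₀/π) × [bracket] = (589/π) × 0.999482 = 187.4 W/m².

Q̄ ≈ 187 W/m²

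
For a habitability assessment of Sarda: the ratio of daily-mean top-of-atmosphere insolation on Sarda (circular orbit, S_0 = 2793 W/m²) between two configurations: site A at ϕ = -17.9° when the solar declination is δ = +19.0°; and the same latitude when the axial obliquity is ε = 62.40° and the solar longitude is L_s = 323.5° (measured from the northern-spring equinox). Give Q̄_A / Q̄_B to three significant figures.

— Configuration A (ϕ=-17.9°):
cos h₀ = −tan(-17.9°) tan(+19.000°) = 0.1112, h₀ = 1.4594 rad.
Bracket: h₀ sin ϕ sin δ + cos ϕ cos δ sin h₀ = 1.4594×-0.30736×0.32557 + 0.95159×0.94552×0.99380 = -0.146038 + 0.894169 = 0.748131.
Q̄ = (S_0/π) × [bracket] = (2793/π) × 0.748131 = 665.12 W/m².
— Configuration B (ϕ=-17.9°):
Solar declination: sin δ = sin ε · sin L_s = sin 62.40° × sin 323.5° = -0.52713, so δ = -31.812°.
cos h₀ = −tan(-17.9°) tan(-31.812°) = -0.2004, h₀ = 1.7725 rad.
Bracket: h₀ sin ϕ sin δ + cos ϕ cos δ sin h₀ = 1.7725×-0.30736×-0.52713 + 0.95159×0.84978×0.97972 = 0.287178 + 0.792243 = 1.079421.
Q̄ = (S_0/π) × [bracket] = (2793/π) × 1.079421 = 959.65 W/m².
Ratio Q̄_A / Q̄_B = 665.12 / 959.65 = 0.6931.

Q̄_A / Q̄_B ≈ 0.693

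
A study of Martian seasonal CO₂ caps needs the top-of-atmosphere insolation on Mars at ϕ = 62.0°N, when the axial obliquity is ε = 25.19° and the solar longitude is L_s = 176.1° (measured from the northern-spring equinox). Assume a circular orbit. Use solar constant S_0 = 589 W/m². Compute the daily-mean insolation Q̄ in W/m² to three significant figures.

Q̄ ≈ 95.6 W/m²

Solar declination: sin δ = sin ε · sin L_s = sin 25.19° × sin 176.1° = 0.02895, so δ = +1.659°.
cos h₀ = −tan(+62.0°) tan(+1.659°) = -0.0545, h₀ = 1.6253 rad.
Bracket: h₀ sin ϕ sin δ + cos ϕ cos δ sin h₀ = 1.6253×0.88295×0.02895 + 0.46947×0.99958×0.99852 = 0.041545 + 0.468578 = 0.510123.
Q̄ = (S_0/π) × [bracket] = (589/π) × 0.510123 = 95.64 W/m².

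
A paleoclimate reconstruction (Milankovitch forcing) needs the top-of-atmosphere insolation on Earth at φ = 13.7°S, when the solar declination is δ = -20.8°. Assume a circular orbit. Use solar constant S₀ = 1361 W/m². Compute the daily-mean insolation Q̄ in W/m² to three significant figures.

Q̄ ≈ 452 W/m²

cos H₀ = −tan(-13.7°) tan(-20.800°) = -0.0926, H₀ = 1.6635 rad.
Bracket: H₀ sin φ sin δ + cos φ cos δ sin H₀ = 1.6635×-0.23684×-0.35511 + 0.97155×0.93483×0.99570 = 0.139907 + 0.904329 = 1.044236.
Q̄ = (S₀/π) × [bracket] = (1361/π) × 1.044236 = 452.4 W/m².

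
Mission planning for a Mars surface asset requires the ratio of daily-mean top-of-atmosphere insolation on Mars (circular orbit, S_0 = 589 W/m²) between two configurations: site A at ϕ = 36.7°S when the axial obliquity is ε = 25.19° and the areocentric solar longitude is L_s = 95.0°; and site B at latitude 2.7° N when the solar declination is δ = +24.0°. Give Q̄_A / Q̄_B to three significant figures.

— Configuration A (ϕ=-36.7°):
sin δ = sin 25.19° × sin 95.0° = 0.42400, so δ = +25.087°.
cos h₀ = −tan(-36.7°) tan(+25.087°) = 0.3490, h₀ = 1.2143 rad.
Bracket: h₀ sin ϕ sin δ + cos ϕ cos δ sin h₀ = 1.2143×-0.59763×0.42400 + 0.80178×0.90566×0.93714 = -0.307698 + 0.680495 = 0.372797.
Q̄ = (S_0/π) × [bracket] = (589/π) × 0.372797 = 69.894 W/m².
— Configuration B (ϕ=+2.7°):
cos h₀ = −tan(+2.7°) tan(+24.000°) = -0.0210, h₀ = 1.5918 rad.
Bracket: h₀ sin ϕ sin δ + cos ϕ cos δ sin h₀ = 1.5918×0.04711×0.40674 + 0.99889×0.91355×0.99978 = 0.030501 + 0.912335 = 0.942836.
Q̄ = (S_0/π) × [bracket] = (589/π) × 0.942836 = 176.77 W/m².
Ratio Q̄_A / Q̄_B = 69.894 / 176.77 = 0.3954.

Q̄_A / Q̄_B ≈ 0.395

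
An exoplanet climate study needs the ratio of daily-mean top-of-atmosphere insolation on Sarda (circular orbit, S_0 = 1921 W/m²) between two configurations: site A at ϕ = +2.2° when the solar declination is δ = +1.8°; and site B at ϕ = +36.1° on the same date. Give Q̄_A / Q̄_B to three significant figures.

Q̄_A / Q̄_B ≈ 1.20

— Configuration A (ϕ=+2.2°):
cos h₀ = −tan(+2.2°) tan(+1.800°) = -0.0012, h₀ = 1.5720 rad.
Bracket: h₀ sin ϕ sin δ + cos ϕ cos δ sin h₀ = 1.5720×0.03839×0.03141 + 0.99926×0.99951×1.00000 = 0.001896 + 0.998770 = 1.000666.
Q̄ = (S_0/π) × [bracket] = (1921/π) × 1.000666 = 611.88 W/m².
— Configuration B (ϕ=+36.1°):
cos h₀ = −tan(+36.1°) tan(+1.800°) = -0.0229, h₀ = 1.5937 rad.
Bracket: h₀ sin ϕ sin δ + cos ϕ cos δ sin h₀ = 1.5937×0.58920×0.03141 + 0.80799×0.99951×0.99974 = 0.029494 + 0.807384 = 0.836878.
Q̄ = (S_0/π) × [bracket] = (1921/π) × 0.836878 = 511.73 W/m².
Ratio Q̄_A / Q̄_B = 611.88 / 511.73 = 1.196.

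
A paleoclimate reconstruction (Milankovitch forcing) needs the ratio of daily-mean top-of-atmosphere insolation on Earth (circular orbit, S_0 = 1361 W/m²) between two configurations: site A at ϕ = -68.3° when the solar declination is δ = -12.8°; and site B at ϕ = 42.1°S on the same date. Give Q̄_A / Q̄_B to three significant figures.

— Configuration A (ϕ=-68.3°):
cos h₀ = −tan(-68.3°) tan(-12.800°) = -0.5709, h₀ = 2.1784 rad.
Bracket: h₀ sin ϕ sin δ + cos ϕ cos δ sin h₀ = 2.1784×-0.92913×-0.22155 + 0.36975×0.97515×0.82101 = 0.448421 + 0.296025 = 0.744446.
Q̄ = (S_0/π) × [bracket] = (1361/π) × 0.744446 = 322.51 W/m².
— Configuration B (ϕ=-42.1°):
cos h₀ = −tan(-42.1°) tan(-12.800°) = -0.2053, h₀ = 1.7776 rad.
Bracket: h₀ sin ϕ sin δ + cos ϕ cos δ sin h₀ = 1.7776×-0.67043×-0.22155 + 0.74198×0.97515×0.97870 = 0.264034 + 0.708130 = 0.972164.
Q̄ = (S_0/π) × [bracket] = (1361/π) × 0.972164 = 421.16 W/m².
Ratio Q̄_A / Q̄_B = 322.51 / 421.16 = 0.7658.

Q̄_A / Q̄_B ≈ 0.766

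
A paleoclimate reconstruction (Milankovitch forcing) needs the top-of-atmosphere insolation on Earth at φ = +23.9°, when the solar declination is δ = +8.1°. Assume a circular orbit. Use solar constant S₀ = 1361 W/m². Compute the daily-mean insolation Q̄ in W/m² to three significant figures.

Q̄ ≈ 432 W/m²

cos H₀ = −tan(+23.9°) tan(+8.100°) = -0.0631, H₀ = 1.6339 rad.
Bracket: H₀ sin φ sin δ + cos φ cos δ sin H₀ = 1.6339×0.40514×0.14090 + 0.91425×0.99002×0.99801 = 0.093270 + 0.903325 = 0.996595.
Q̄ = (S₀/π) × [bracket] = (1361/π) × 0.996595 = 431.7 W/m².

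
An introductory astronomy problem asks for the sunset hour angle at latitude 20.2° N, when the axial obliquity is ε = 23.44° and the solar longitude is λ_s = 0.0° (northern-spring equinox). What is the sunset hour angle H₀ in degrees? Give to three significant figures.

Solar declination: sin δ = sin ε · sin λ_s = sin 23.44° × sin 0.0° = 0.00000, so δ = +0.000°.
cos H₀ = −tan φ · tan δ = −tan(+20.2°) × tan(+0.000°) = -0.0000, so H₀ = 1.5708 rad = 90.00°.

H₀ = 90.0°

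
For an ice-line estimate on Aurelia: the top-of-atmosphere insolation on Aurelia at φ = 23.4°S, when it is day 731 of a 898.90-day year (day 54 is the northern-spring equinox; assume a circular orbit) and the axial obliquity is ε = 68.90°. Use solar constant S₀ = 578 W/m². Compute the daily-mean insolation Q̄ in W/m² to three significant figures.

Q̄ ≈ 214 W/m²

Solar longitude: λ_s = 360° × (731 − 54)/898.90 = 271.131°.
sin δ = sin 68.90° × sin 271.131° = -0.93277, so δ = -68.871°.
cos H₀ = −tan(-23.4°) tan(-68.871°) = -1.1198 ≤ −1 ⇒ polar day, H₀ = π.
Bracket: H₀ sin φ sin δ + cos φ cos δ sin H₀ = 3.1416×-0.39715×-0.93277 + 0.91775×0.36047×0.00000 = 1.163804 + 0.000000 = 1.163804.
Q̄ = (S₀/π) × [bracket] = (578/π) × 1.163804 = 214.1 W/m².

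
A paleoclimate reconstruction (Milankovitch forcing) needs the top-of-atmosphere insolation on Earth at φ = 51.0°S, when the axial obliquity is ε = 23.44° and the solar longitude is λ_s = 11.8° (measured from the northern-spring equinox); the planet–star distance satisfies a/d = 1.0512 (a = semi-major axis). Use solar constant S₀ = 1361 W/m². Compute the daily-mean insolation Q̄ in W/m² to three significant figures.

Q̄ ≈ 254 W/m²

Solar declination: sin δ = sin ε · sin λ_s = sin 23.44° × sin 11.8° = 0.08135, so δ = +4.666°.
cos H₀ = −tan(-51.0°) tan(+4.666°) = 0.1008, H₀ = 1.4698 rad.
Bracket: H₀ sin φ sin δ + cos φ cos δ sin H₀ = 1.4698×-0.77715×0.08135 + 0.62932×0.99669×0.99491 = -0.092922 + 0.624044 = 0.531122.
Inverse-square distance factor (a/d)² = 1.0512² = 1.105021.
Q̄ = (S₀/π) × 1.105021 × [bracket] = (1361/π) × 1.105021 × 0.531122 = 254.3 W/m².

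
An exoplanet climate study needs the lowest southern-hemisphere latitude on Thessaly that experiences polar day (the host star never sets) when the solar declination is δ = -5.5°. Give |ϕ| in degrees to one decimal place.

Polar day requires cos h₀ = −tan ϕ tan δ ≤ −1, i.e. tan ϕ tan δ ≥ 1.
The boundary is |tan ϕ| · |tan δ| = 1, so |ϕ| = 90° − |δ| = 90° − 5.5° = 84.5° in the southern hemisphere.

|ϕ| = 84.5°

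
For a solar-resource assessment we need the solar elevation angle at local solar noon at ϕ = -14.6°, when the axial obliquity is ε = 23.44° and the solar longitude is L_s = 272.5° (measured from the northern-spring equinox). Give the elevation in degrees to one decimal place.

Solar declination: sin δ = sin ε · sin L_s = sin 23.44° × sin 272.5° = -0.39741, so δ = -23.416°.
At local noon the hour angle is zero, so the zenith angle equals |ϕ − δ| = |-14.6° − (-23.416°)| = 8.816°.
Elevation = 90° − 8.816° = 81.2°.

81.2°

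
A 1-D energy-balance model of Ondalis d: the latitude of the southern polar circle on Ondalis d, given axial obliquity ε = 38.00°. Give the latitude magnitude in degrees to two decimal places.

The polar circle is the lowest latitude that experiences at least one full rotation of continuous darkness at the northern-summer solstice; it lies at |φ| = 90° − ε = 90° − 38.00° = 52.00°.

52.00°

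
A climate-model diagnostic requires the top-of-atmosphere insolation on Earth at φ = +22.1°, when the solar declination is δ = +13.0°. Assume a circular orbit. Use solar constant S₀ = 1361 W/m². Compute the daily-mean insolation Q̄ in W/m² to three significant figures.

cos H₀ = −tan(+22.1°) tan(+13.000°) = -0.0937, H₀ = 1.6647 rad.
Bracket: H₀ sin φ sin δ + cos φ cos δ sin H₀ = 1.6647×0.37622×0.22495 + 0.92653×0.97437×0.99560 = 0.140885 + 0.898811 = 1.039696.
Q̄ = (S₀/π) × [bracket] = (1361/π) × 1.039696 = 450.4 W/m².

Q̄ ≈ 450 W/m²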